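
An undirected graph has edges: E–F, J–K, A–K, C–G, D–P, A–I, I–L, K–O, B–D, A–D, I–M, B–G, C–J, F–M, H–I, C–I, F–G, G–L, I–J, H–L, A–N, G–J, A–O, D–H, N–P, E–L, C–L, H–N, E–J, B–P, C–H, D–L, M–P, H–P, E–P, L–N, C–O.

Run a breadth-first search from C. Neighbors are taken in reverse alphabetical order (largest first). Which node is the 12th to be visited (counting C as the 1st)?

Visit C; enqueue O, L, J, I, H, G → queue [O, L, J, I, H, G]
Visit O; enqueue K, A → queue [L, J, I, H, G, K, A]
Visit L; enqueue N, E, D → queue [J, I, H, G, K, A, N, E, D]
Visit J → queue [I, H, G, K, A, N, E, D]
Visit I; enqueue M → queue [H, G, K, A, N, E, D, M]
Visit H; enqueue P → queue [G, K, A, N, E, D, M, P]
Visit G; enqueue F, B → queue [K, A, N, E, D, M, P, F, B]
Visit K → queue [A, N, E, D, M, P, F, B]
Visit A → queue [N, E, D, M, P, F, B]
Visit N → queue [E, D, M, P, F, B]
Visit E → queue [D, M, P, F, B]
Visit D → queue [M, P, F, B]
Visit M → queue [P, F, B]
Visit P → queue [F, B]
Visit F → queue [B]
Visit B → queue []

Visit order: C, O, L, J, I, H, G, K, A, N, E, D, M, P, F, B

D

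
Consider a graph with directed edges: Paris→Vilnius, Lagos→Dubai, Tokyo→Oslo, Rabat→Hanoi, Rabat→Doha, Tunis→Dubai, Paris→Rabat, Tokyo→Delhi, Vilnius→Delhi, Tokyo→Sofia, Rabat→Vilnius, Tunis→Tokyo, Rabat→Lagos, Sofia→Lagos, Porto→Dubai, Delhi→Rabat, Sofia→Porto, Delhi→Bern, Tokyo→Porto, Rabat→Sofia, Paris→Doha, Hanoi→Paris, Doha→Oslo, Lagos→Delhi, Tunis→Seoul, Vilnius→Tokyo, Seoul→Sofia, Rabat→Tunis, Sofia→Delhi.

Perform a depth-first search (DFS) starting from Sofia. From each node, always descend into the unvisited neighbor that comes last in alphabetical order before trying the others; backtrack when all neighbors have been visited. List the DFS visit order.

Sofia -> Porto -> Dubai -> Lagos -> Delhi -> Rabat -> Vilnius -> Tokyo -> Oslo -> Tunis -> Seoul -> Hanoi -> Paris -> Doha -> Bern

Visit Sofia
Sofia → Porto
Porto → Dubai
Sofia → Lagos
Lagos → Delhi
Delhi → Rabat
Rabat → Vilnius
Vilnius → Tokyo
Tokyo → Oslo
Rabat → Tunis
Tunis → Seoul
Rabat → Hanoi
Hanoi → Paris
Paris → Doha
Delhi → Bern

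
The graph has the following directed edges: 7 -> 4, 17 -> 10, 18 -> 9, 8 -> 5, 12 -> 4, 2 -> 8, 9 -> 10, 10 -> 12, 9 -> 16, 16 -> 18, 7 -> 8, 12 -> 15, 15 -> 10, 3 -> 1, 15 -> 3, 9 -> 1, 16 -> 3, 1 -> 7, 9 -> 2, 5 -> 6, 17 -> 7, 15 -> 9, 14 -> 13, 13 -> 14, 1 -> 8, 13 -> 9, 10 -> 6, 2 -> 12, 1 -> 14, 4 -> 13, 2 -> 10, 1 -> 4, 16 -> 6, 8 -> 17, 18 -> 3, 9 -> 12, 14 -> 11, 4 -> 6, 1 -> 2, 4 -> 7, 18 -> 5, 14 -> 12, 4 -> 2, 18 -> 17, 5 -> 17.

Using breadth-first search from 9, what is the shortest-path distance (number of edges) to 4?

2

Level 0: 9
Level 1: 1, 2, 10, 12, 16
Level 2: 3, 4, 6, 7, 8, 14, 15, 18
Level 3: 5, 11, 13, 17
4 first appears at level 2.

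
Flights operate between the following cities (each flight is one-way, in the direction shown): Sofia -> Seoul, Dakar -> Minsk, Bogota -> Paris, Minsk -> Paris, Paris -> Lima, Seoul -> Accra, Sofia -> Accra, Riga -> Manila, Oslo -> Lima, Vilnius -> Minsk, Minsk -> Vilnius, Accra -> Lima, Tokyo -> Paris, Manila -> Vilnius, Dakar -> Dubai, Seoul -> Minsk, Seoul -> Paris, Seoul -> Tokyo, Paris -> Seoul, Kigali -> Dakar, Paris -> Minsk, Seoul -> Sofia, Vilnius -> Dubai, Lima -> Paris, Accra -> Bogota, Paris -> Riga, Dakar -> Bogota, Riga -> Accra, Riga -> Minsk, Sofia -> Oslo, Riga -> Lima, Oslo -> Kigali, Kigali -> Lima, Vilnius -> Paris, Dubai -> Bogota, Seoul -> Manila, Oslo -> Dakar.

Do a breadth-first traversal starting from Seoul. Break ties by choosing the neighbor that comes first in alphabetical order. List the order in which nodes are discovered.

Visit Seoul; enqueue Accra, Manila, Minsk, Paris, Sofia, Tokyo → queue [Accra, Manila, Minsk, Paris, Sofia, Tokyo]
Visit Accra; enqueue Bogota, Lima → queue [Manila, Minsk, Paris, Sofia, Tokyo, Bogota, Lima]
Visit Manila; enqueue Vilnius → queue [Minsk, Paris, Sofia, Tokyo, Bogota, Lima, Vilnius]
Visit Minsk → queue [Paris, Sofia, Tokyo, Bogota, Lima, Vilnius]
Visit Paris; enqueue Riga → queue [Sofia, Tokyo, Bogota, Lima, Vilnius, Riga]
Visit Sofia; enqueue Oslo → queue [Tokyo, Bogota, Lima, Vilnius, Riga, Oslo]
Visit Tokyo → queue [Bogota, Lima, Vilnius, Riga, Oslo]
Visit Bogota → queue [Lima, Vilnius, Riga, Oslo]
Visit Lima → queue [Vilnius, Riga, Oslo]
Visit Vilnius; enqueue Dubai → queue [Riga, Oslo, Dubai]
Visit Riga → queue [Oslo, Dubai]
Visit Oslo; enqueue Dakar, Kigali → queue [Dubai, Dakar, Kigali]
Visit Dubai → queue [Dakar, Kigali]
Visit Dakar → queue [Kigali]
Visit Kigali → queue []

Seoul, Accra, Manila, Minsk, Paris, Sofia, Tokyo, Bogota, Lima, Vilnius, Riga, Oslo, Dubai, Dakar, Kigali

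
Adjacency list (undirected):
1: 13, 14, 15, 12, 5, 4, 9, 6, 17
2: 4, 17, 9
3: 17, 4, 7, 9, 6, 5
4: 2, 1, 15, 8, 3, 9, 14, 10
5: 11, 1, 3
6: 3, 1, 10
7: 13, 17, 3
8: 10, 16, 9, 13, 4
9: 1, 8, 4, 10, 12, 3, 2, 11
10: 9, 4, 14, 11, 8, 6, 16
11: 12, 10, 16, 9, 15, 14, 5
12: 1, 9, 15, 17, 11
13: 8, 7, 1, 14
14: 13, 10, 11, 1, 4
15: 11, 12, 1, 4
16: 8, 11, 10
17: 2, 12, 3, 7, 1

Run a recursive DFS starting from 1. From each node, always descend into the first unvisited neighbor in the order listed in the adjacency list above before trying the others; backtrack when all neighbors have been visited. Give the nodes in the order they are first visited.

1, 13, 8, 10, 9, 4, 2, 17, 12, 15, 11, 16, 14, 5, 3, 7, 6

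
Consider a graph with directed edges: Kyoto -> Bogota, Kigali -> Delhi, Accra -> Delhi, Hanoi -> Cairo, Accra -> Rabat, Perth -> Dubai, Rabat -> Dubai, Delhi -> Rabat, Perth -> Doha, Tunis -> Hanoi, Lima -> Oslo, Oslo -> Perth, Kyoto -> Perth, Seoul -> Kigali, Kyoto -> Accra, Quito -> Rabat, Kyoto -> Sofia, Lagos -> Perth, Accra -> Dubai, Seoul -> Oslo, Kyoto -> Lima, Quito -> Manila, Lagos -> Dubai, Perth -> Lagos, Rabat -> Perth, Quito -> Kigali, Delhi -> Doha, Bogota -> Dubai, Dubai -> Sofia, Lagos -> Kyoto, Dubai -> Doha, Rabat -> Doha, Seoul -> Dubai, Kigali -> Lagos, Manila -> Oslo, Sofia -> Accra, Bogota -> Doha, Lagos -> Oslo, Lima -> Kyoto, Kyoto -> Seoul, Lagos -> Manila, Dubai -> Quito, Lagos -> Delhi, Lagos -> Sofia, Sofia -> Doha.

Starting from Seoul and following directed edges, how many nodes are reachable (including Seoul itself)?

BFS from Seoul visits: Seoul, Dubai, Kigali, Oslo, Doha, Quito, Sofia, Delhi, Lagos, Perth, Manila, Rabat, Accra, Kyoto, Bogota, Lima
Reachable nodes: 16 of 19 total.

16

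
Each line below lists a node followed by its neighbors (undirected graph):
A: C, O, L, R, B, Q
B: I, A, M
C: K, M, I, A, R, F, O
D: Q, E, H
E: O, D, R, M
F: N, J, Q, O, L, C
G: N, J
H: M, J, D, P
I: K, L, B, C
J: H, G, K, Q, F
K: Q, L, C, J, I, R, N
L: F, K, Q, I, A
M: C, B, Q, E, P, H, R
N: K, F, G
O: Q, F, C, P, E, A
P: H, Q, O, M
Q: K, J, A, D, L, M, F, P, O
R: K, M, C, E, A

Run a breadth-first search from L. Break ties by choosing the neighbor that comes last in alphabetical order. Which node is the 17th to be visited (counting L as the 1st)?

E

Visit L; enqueue Q, K, I, F, A → queue [Q, K, I, F, A]
Visit Q; enqueue P, O, M, J, D → queue [K, I, F, A, P, O, M, J, D]
Visit K; enqueue R, N, C → queue [I, F, A, P, O, M, J, D, R, N, C]
Visit I; enqueue B → queue [F, A, P, O, M, J, D, R, N, C, B]
Visit F → queue [A, P, O, M, J, D, R, N, C, B]
Visit A → queue [P, O, M, J, D, R, N, C, B]
Visit P; enqueue H → queue [O, M, J, D, R, N, C, B, H]
Visit O; enqueue E → queue [M, J, D, R, N, C, B, H, E]
Visit M → queue [J, D, R, N, C, B, H, E]
Visit J; enqueue G → queue [D, R, N, C, B, H, E, G]
Visit D → queue [R, N, C, B, H, E, G]
Visit R → queue [N, C, B, H, E, G]
Visit N → queue [C, B, H, E, G]
Visit C → queue [B, H, E, G]
Visit B → queue [H, E, G]
Visit H → queue [E, G]
Visit E → queue [G]
Visit G → queue []

Visit order: L, Q, K, I, F, A, P, O, M, J, D, R, N, C, B, H, E, G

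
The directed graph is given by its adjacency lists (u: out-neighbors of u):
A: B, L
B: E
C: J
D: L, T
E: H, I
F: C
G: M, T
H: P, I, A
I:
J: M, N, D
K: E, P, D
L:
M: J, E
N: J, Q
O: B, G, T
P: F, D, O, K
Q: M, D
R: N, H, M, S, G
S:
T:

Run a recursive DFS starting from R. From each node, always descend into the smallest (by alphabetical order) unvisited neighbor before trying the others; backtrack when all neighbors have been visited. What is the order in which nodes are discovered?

Visit R
R → G
G → M
M → E
E → H
H → A
A → B
A → L
H → I
H → P
P → D
D → T
P → F
F → C
C → J
J → N
N → Q
P → K
P → O
R → S

R → G → M → E → H → A → B → L → I → P → D → T → F → C → J → N → Q → K → O → S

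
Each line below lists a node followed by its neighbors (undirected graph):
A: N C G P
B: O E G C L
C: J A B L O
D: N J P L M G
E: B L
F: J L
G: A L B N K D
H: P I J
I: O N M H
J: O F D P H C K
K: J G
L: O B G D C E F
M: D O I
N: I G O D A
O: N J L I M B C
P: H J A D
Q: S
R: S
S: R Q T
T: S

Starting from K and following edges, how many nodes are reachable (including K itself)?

16

BFS from K visits: K, J, G, P, O, H, F, D, C, N, L, B, A, M, I, E
Reachable nodes: 16 of 20 total.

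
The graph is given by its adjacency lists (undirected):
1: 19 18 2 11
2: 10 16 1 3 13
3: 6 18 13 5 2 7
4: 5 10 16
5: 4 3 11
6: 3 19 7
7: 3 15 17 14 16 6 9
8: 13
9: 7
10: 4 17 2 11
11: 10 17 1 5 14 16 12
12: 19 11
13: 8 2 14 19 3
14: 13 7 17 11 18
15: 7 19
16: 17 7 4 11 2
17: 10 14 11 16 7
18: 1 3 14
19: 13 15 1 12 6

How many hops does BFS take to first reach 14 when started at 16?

2

Level 0: 16
Level 1: 2, 4, 7, 11, 17
Level 2: 1, 3, 5, 6, 9, 10, 12, 13, 14, 15
Level 3: 8, 18, 19
14 first appears at level 2.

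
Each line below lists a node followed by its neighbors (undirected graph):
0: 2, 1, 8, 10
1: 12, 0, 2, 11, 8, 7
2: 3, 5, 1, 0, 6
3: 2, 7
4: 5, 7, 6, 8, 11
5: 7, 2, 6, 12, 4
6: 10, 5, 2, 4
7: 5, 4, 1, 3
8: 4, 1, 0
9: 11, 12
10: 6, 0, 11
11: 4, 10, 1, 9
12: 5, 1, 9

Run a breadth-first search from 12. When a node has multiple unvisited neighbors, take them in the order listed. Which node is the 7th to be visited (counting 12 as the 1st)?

6

Visit 12; enqueue 5, 1, 9 → queue [5, 1, 9]
Visit 5; enqueue 7, 2, 6, 4 → queue [1, 9, 7, 2, 6, 4]
Visit 1; enqueue 0, 11, 8 → queue [9, 7, 2, 6, 4, 0, 11, 8]
Visit 9 → queue [7, 2, 6, 4, 0, 11, 8]
Visit 7; enqueue 3 → queue [2, 6, 4, 0, 11, 8, 3]
Visit 2 → queue [6, 4, 0, 11, 8, 3]
Visit 6; enqueue 10 → queue [4, 0, 11, 8, 3, 10]
Visit 4 → queue [0, 11, 8, 3, 10]
Visit 0 → queue [11, 8, 3, 10]
Visit 11 → queue [8, 3, 10]
Visit 8 → queue [3, 10]
Visit 3 → queue [10]
Visit 10 → queue []

Visit order: 12, 5, 1, 9, 7, 2, 6, 4, 0, 11, 8, 3, 10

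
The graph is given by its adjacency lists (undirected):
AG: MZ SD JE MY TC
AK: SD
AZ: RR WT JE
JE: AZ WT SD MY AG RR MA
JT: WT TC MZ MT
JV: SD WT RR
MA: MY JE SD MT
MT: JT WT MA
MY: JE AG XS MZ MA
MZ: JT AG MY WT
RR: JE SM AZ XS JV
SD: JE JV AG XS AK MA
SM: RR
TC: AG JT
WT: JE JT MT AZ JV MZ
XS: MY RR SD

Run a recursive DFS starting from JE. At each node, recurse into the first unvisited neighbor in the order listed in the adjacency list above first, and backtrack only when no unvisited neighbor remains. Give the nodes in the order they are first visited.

JE, AZ, RR, SM, XS, MY, AG, MZ, JT, WT, MT, MA, SD, JV, AK, TC

Visit JE
JE → AZ
AZ → RR
RR → SM
RR → XS
XS → MY
MY → AG
AG → MZ
MZ → JT
JT → WT
WT → MT
MT → MA
MA → SD
SD → JV
SD → AK
JT → TC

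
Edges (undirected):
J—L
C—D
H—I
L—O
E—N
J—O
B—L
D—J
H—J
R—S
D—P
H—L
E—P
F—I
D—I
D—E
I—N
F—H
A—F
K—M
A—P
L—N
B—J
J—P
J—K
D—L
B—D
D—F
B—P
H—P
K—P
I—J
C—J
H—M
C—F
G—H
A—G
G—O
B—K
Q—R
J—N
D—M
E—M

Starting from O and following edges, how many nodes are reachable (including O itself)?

16

BFS from O visits: O, L, J, G, N, H, D, B, P, K, I, C, A, E, M, F
Reachable nodes: 16 of 19 total.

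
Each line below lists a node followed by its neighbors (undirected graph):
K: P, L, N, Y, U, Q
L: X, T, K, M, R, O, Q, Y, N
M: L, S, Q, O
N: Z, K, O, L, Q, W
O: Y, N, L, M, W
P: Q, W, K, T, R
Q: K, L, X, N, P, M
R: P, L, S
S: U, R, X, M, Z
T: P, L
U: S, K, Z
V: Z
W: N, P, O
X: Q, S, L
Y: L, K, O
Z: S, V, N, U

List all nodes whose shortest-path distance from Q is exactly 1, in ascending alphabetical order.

K, L, M, N, P, X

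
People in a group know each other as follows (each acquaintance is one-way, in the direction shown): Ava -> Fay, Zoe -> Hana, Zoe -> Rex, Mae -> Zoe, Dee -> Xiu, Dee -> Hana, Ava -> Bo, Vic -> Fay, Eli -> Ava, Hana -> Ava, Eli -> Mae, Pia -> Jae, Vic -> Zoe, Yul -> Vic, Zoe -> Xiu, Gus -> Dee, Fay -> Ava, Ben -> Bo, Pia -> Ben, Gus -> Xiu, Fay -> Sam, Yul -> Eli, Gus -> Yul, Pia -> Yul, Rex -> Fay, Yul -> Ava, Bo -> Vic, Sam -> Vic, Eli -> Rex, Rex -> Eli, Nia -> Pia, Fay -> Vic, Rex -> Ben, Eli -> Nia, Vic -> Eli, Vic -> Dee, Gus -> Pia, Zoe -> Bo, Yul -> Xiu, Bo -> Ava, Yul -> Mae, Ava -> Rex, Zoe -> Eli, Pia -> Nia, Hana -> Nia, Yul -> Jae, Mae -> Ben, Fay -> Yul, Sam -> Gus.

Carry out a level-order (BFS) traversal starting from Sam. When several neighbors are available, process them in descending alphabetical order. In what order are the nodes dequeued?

Visit Sam; enqueue Vic, Gus → queue [Vic, Gus]
Visit Vic; enqueue Zoe, Fay, Eli, Dee → queue [Gus, Zoe, Fay, Eli, Dee]
Visit Gus; enqueue Yul, Xiu, Pia → queue [Zoe, Fay, Eli, Dee, Yul, Xiu, Pia]
Visit Zoe; enqueue Rex, Hana, Bo → queue [Fay, Eli, Dee, Yul, Xiu, Pia, Rex, Hana, Bo]
Visit Fay; enqueue Ava → queue [Eli, Dee, Yul, Xiu, Pia, Rex, Hana, Bo, Ava]
Visit Eli; enqueue Nia, Mae → queue [Dee, Yul, Xiu, Pia, Rex, Hana, Bo, Ava, Nia, Mae]
Visit Dee → queue [Yul, Xiu, Pia, Rex, Hana, Bo, Ava, Nia, Mae]
Visit Yul; enqueue Jae → queue [Xiu, Pia, Rex, Hana, Bo, Ava, Nia, Mae, Jae]
Visit Xiu → queue [Pia, Rex, Hana, Bo, Ava, Nia, Mae, Jae]
Visit Pia; enqueue Ben → queue [Rex, Hana, Bo, Ava, Nia, Mae, Jae, Ben]
Visit Rex → queue [Hana, Bo, Ava, Nia, Mae, Jae, Ben]
Visit Hana → queue [Bo, Ava, Nia, Mae, Jae, Ben]
Visit Bo → queue [Ava, Nia, Mae, Jae, Ben]
Visit Ava → queue [Nia, Mae, Jae, Ben]
Visit Nia → queue [Mae, Jae, Ben]
Visit Mae → queue [Jae, Ben]
Visit Jae → queue [Ben]
Visit Ben → queue []

Sam → Vic → Gus → Zoe → Fay → Eli → Dee → Yul → Xiu → Pia → Rex → Hana → Bo → Ava → Nia → Mae → Jae → Ben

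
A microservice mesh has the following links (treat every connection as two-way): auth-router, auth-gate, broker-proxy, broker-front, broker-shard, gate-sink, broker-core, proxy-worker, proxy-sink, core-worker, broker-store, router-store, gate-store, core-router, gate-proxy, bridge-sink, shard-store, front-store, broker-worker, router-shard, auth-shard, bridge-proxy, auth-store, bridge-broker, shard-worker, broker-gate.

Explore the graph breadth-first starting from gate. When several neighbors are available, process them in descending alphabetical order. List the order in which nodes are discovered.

gate → store → sink → proxy → broker → auth → shard → router → front → bridge → worker → core

Visit gate; enqueue store, sink, proxy, broker, auth → queue [store, sink, proxy, broker, auth]
Visit store; enqueue shard, router, front → queue [sink, proxy, broker, auth, shard, router, front]
Visit sink; enqueue bridge → queue [proxy, broker, auth, shard, router, front, bridge]
Visit proxy; enqueue worker → queue [broker, auth, shard, router, front, bridge, worker]
Visit broker; enqueue core → queue [auth, shard, router, front, bridge, worker, core]
Visit auth → queue [shard, router, front, bridge, worker, core]
Visit shard → queue [router, front, bridge, worker, core]
Visit router → queue [front, bridge, worker, core]
Visit front → queue [bridge, worker, core]
Visit bridge → queue [worker, core]
Visit worker → queue [core]
Visit core → queue []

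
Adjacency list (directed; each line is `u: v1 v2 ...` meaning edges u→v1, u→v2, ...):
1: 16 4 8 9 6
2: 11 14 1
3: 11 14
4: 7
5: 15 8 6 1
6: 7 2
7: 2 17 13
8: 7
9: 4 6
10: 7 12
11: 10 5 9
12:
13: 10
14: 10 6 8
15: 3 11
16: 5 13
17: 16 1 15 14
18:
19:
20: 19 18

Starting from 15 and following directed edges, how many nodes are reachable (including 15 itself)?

17

BFS from 15 visits: 15, 3, 11, 14, 10, 5, 9, 6, 8, 7, 12, 1, 4, 2, 17, 13, 16
Reachable nodes: 17 of 20 total.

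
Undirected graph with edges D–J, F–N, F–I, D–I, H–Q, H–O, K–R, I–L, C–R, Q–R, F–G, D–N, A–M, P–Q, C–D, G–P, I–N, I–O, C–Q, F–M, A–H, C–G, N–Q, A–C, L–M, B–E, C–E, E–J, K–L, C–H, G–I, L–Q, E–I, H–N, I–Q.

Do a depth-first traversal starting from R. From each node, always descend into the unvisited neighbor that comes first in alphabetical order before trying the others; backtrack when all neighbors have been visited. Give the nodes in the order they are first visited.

R C A H N D I E B J F G P Q L K M O

Visit R
R → C
C → A
A → H
H → N
N → D
D → I
I → E
E → B
E → J
I → F
F → G
G → P
P → Q
Q → L
L → K
L → M
I → O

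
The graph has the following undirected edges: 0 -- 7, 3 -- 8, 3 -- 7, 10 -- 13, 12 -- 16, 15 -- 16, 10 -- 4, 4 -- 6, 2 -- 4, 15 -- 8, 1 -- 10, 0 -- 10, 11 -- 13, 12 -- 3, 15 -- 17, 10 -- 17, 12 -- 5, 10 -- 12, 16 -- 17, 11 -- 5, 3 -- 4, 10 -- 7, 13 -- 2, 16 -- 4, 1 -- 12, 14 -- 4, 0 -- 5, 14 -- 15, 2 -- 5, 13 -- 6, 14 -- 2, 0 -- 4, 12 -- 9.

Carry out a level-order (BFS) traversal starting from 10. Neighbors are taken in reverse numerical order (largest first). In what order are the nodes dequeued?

10 17 13 12 7 4 1 0 16 15 11 6 2 9 5 3 14 8

Visit 10; enqueue 17, 13, 12, 7, 4, 1, 0 → queue [17, 13, 12, 7, 4, 1, 0]
Visit 17; enqueue 16, 15 → queue [13, 12, 7, 4, 1, 0, 16, 15]
Visit 13; enqueue 11, 6, 2 → queue [12, 7, 4, 1, 0, 16, 15, 11, 6, 2]
Visit 12; enqueue 9, 5, 3 → queue [7, 4, 1, 0, 16, 15, 11, 6, 2, 9, 5, 3]
Visit 7 → queue [4, 1, 0, 16, 15, 11, 6, 2, 9, 5, 3]
Visit 4; enqueue 14 → queue [1, 0, 16, 15, 11, 6, 2, 9, 5, 3, 14]
Visit 1 → queue [0, 16, 15, 11, 6, 2, 9, 5, 3, 14]
Visit 0 → queue [16, 15, 11, 6, 2, 9, 5, 3, 14]
Visit 16 → queue [15, 11, 6, 2, 9, 5, 3, 14]
Visit 15; enqueue 8 → queue [11, 6, 2, 9, 5, 3, 14, 8]
Visit 11 → queue [6, 2, 9, 5, 3, 14, 8]
Visit 6 → queue [2, 9, 5, 3, 14, 8]
Visit 2 → queue [9, 5, 3, 14, 8]
Visit 9 → queue [5, 3, 14, 8]
Visit 5 → queue [3, 14, 8]
Visit 3 → queue [14, 8]
Visit 14 → queue [8]
Visit 8 → queue []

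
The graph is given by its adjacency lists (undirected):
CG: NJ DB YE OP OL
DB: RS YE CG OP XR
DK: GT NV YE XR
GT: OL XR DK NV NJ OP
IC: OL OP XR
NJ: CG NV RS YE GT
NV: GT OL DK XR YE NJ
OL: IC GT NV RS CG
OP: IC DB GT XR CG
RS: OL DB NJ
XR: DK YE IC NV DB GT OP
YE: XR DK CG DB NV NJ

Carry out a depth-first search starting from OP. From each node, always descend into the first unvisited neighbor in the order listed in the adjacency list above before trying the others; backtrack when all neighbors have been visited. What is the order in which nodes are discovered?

OP, IC, OL, GT, XR, DK, NV, YE, CG, NJ, RS, DB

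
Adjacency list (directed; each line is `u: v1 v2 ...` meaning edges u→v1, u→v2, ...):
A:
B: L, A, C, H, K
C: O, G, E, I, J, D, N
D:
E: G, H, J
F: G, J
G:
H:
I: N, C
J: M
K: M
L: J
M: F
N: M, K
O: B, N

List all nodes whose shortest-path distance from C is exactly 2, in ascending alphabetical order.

Level 0: C
Level 1: D, E, G, I, J, N, O
Level 2: B, H, K, M
Level 3: A, F, L

B, H, K, M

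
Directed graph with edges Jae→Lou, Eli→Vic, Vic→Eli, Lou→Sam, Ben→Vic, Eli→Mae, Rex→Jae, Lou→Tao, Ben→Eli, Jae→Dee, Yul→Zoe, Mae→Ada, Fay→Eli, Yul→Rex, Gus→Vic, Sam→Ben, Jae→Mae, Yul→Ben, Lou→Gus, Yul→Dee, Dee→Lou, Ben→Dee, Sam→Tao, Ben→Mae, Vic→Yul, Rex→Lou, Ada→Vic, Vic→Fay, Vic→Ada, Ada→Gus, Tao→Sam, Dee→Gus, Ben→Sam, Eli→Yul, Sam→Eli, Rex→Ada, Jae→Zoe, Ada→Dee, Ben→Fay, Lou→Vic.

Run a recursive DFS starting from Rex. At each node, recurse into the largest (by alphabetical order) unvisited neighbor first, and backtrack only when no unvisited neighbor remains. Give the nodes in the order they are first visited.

Visit Rex
Rex → Lou
Lou → Vic
Vic → Yul
Yul → Zoe
Yul → Dee
Dee → Gus
Yul → Ben
Ben → Sam
Sam → Tao
Sam → Eli
Eli → Mae
Mae → Ada
Ben → Fay
Rex → Jae

Rex, Lou, Vic, Yul, Zoe, Dee, Gus, Ben, Sam, Tao, Eli, Mae, Ada, Fay, Jae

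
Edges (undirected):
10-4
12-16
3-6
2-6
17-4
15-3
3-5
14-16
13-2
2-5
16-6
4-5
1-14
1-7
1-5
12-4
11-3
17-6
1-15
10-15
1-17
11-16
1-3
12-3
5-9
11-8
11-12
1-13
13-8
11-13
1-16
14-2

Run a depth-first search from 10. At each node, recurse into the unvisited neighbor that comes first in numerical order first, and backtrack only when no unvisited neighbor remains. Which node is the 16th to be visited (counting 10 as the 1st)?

7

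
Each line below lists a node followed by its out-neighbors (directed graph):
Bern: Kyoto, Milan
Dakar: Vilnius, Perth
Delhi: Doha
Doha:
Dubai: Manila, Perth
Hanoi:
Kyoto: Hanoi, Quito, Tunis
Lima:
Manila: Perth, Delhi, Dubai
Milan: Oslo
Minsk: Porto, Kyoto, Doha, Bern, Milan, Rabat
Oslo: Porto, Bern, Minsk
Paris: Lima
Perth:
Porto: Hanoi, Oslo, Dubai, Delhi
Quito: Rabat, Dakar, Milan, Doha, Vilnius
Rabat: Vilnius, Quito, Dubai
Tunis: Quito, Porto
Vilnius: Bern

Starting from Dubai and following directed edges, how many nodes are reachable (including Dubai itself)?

BFS from Dubai visits: Dubai, Manila, Perth, Delhi, Doha
Reachable nodes: 5 of 19 total.

5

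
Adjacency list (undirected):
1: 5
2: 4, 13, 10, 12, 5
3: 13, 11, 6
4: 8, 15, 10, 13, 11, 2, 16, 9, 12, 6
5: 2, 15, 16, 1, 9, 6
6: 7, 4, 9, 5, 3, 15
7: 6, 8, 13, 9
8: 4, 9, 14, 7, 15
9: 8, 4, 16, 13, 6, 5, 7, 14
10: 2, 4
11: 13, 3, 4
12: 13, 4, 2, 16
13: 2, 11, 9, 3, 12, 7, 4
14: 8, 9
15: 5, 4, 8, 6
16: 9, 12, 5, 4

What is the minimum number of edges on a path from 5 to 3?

2

Level 0: 5
Level 1: 1, 2, 6, 9, 15, 16
Level 2: 3, 4, 7, 8, 10, 12, 13, 14
Level 3: 11
3 first appears at level 2.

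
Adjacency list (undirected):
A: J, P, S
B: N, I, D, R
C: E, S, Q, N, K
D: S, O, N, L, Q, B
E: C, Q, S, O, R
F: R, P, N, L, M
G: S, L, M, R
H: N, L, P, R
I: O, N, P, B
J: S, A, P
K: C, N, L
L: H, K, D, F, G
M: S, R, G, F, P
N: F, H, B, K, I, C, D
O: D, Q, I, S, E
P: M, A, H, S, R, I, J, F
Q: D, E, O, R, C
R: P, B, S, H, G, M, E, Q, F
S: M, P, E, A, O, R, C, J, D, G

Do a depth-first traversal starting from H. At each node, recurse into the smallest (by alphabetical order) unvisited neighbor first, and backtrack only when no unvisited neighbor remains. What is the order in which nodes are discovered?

Visit H
H → L
L → D
D → B
B → I
I → N
N → C
C → E
E → O
O → Q
Q → R
R → F
F → M
M → G
G → S
S → A
A → J
J → P
C → K

H -> L -> D -> B -> I -> N -> C -> E -> O -> Q -> R -> F -> M -> G -> S -> A -> J -> P -> K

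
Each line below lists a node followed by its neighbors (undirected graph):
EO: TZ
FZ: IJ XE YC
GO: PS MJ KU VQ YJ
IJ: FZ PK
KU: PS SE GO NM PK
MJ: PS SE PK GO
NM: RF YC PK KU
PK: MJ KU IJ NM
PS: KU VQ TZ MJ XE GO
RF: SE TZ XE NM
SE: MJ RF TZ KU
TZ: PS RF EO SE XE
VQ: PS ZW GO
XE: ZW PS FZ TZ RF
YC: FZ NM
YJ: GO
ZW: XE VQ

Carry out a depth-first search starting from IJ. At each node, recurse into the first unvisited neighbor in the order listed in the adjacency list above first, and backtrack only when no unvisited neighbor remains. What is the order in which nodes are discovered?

Visit IJ
IJ → FZ
FZ → XE
XE → ZW
ZW → VQ
VQ → PS
PS → KU
KU → SE
SE → MJ
MJ → PK
PK → NM
NM → RF
RF → TZ
TZ → EO
NM → YC
MJ → GO
GO → YJ

IJ -> FZ -> XE -> ZW -> VQ -> PS -> KU -> SE -> MJ -> PK -> NM -> RF -> TZ -> EO -> YC -> GO -> YJ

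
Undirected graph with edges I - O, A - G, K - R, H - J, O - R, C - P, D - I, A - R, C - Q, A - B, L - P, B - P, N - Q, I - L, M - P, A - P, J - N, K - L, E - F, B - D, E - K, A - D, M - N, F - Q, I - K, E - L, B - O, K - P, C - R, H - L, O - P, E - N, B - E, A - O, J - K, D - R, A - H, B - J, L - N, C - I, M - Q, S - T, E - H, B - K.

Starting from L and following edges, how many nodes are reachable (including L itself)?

BFS from L visits: L, E, H, I, K, N, P, B, F, A, J, C, D, O, R, M, Q, G
Reachable nodes: 18 of 20 total.

18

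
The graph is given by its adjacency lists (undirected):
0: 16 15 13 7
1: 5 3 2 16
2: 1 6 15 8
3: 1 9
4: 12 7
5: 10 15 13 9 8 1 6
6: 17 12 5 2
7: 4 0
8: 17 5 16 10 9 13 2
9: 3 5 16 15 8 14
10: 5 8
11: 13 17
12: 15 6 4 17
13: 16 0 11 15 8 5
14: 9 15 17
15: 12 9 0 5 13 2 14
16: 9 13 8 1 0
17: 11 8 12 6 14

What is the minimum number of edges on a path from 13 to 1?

2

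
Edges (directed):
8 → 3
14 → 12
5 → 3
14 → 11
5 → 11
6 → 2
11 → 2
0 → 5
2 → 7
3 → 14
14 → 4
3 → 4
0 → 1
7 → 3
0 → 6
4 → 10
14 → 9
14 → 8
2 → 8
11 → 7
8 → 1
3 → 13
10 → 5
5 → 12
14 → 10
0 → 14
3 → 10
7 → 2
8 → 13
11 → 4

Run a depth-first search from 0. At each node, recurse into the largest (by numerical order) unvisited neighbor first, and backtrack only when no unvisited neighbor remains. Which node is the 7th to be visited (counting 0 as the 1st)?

13

Visit 0
0 → 14
14 → 12
14 → 11
11 → 7
7 → 3
3 → 13
3 → 10
10 → 5
3 → 4
7 → 2
2 → 8
8 → 1
14 → 9
0 → 6

Visit order: 0, 14, 12, 11, 7, 3, 13, 10, 5, 4, 2, 8, 1, 9, 6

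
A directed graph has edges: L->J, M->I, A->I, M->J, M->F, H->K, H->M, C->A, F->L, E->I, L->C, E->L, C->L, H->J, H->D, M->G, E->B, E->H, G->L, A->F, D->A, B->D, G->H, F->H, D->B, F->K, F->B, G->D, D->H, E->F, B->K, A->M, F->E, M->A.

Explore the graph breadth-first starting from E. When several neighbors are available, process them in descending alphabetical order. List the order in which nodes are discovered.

Visit E; enqueue L, I, H, F, B → queue [L, I, H, F, B]
Visit L; enqueue J, C → queue [I, H, F, B, J, C]
Visit I → queue [H, F, B, J, C]
Visit H; enqueue M, K, D → queue [F, B, J, C, M, K, D]
Visit F → queue [B, J, C, M, K, D]
Visit B → queue [J, C, M, K, D]
Visit J → queue [C, M, K, D]
Visit C; enqueue A → queue [M, K, D, A]
Visit M; enqueue G → queue [K, D, A, G]
Visit K → queue [D, A, G]
Visit D → queue [A, G]
Visit A → queue [G]
Visit G → queue []

E, L, I, H, F, B, J, C, M, K, D, A, G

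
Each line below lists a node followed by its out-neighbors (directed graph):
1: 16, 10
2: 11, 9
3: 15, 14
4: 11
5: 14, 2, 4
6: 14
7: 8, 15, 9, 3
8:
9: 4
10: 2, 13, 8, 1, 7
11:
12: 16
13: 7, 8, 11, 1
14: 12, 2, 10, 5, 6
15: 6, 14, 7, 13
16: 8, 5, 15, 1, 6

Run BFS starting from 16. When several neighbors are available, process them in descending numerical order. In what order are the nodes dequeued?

Visit 16; enqueue 15, 8, 6, 5, 1 → queue [15, 8, 6, 5, 1]
Visit 15; enqueue 14, 13, 7 → queue [8, 6, 5, 1, 14, 13, 7]
Visit 8 → queue [6, 5, 1, 14, 13, 7]
Visit 6 → queue [5, 1, 14, 13, 7]
Visit 5; enqueue 4, 2 → queue [1, 14, 13, 7, 4, 2]
Visit 1; enqueue 10 → queue [14, 13, 7, 4, 2, 10]
Visit 14; enqueue 12 → queue [13, 7, 4, 2, 10, 12]
Visit 13; enqueue 11 → queue [7, 4, 2, 10, 12, 11]
Visit 7; enqueue 9, 3 → queue [4, 2, 10, 12, 11, 9, 3]
Visit 4 → queue [2, 10, 12, 11, 9, 3]
Visit 2 → queue [10, 12, 11, 9, 3]
Visit 10 → queue [12, 11, 9, 3]
Visit 12 → queue [11, 9, 3]
Visit 11 → queue [9, 3]
Visit 9 → queue [3]
Visit 3 → queue []

16 -> 15 -> 8 -> 6 -> 5 -> 1 -> 14 -> 13 -> 7 -> 4 -> 2 -> 10 -> 12 -> 11 -> 9 -> 3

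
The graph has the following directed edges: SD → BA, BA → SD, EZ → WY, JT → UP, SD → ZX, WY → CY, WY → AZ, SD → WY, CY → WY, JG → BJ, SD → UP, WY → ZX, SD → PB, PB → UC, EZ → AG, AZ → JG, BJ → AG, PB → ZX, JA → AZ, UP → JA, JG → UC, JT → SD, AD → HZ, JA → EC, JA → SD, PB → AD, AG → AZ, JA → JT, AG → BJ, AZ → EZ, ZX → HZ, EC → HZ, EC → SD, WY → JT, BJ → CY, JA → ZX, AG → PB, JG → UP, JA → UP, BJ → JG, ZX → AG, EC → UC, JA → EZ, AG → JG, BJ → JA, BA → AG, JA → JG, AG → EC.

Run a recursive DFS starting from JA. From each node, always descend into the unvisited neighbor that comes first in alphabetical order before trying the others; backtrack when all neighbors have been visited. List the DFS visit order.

JA → AZ → EZ → AG → BJ → CY → WY → JT → SD → BA → PB → AD → HZ → UC → ZX → UP → JG → EC

Visit JA
JA → AZ
AZ → EZ
EZ → AG
AG → BJ
BJ → CY
CY → WY
WY → JT
JT → SD
SD → BA
SD → PB
PB → AD
AD → HZ
PB → UC
PB → ZX
SD → UP
BJ → JG
AG → EC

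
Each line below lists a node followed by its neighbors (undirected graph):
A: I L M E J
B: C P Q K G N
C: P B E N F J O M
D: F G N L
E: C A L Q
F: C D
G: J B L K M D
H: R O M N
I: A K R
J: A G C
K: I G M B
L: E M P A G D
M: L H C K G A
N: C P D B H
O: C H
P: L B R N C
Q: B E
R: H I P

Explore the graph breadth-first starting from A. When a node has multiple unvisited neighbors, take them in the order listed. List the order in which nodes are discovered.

Visit A; enqueue I, L, M, E, J → queue [I, L, M, E, J]
Visit I; enqueue K, R → queue [L, M, E, J, K, R]
Visit L; enqueue P, G, D → queue [M, E, J, K, R, P, G, D]
Visit M; enqueue H, C → queue [E, J, K, R, P, G, D, H, C]
Visit E; enqueue Q → queue [J, K, R, P, G, D, H, C, Q]
Visit J → queue [K, R, P, G, D, H, C, Q]
Visit K; enqueue B → queue [R, P, G, D, H, C, Q, B]
Visit R → queue [P, G, D, H, C, Q, B]
Visit P; enqueue N → queue [G, D, H, C, Q, B, N]
Visit G → queue [D, H, C, Q, B, N]
Visit D; enqueue F → queue [H, C, Q, B, N, F]
Visit H; enqueue O → queue [C, Q, B, N, F, O]
Visit C → queue [Q, B, N, F, O]
Visit Q → queue [B, N, F, O]
Visit B → queue [N, F, O]
Visit N → queue [F, O]
Visit F → queue [O]
Visit O → queue []

A, I, L, M, E, J, K, R, P, G, D, H, C, Q, B, N, F, O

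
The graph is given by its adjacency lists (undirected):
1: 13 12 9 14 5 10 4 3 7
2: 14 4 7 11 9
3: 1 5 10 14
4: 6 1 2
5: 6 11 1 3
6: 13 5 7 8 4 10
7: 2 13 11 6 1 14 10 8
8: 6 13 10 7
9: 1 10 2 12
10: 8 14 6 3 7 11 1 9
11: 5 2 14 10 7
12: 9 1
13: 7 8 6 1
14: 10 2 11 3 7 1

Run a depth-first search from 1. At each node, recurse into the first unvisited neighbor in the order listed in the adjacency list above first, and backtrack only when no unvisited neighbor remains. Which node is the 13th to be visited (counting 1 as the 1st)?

Visit 1
1 → 13
13 → 7
7 → 2
2 → 14
14 → 10
10 → 8
8 → 6
6 → 5
5 → 11
5 → 3
6 → 4
10 → 9
9 → 12

Visit order: 1, 13, 7, 2, 14, 10, 8, 6, 5, 11, 3, 4, 9, 12

9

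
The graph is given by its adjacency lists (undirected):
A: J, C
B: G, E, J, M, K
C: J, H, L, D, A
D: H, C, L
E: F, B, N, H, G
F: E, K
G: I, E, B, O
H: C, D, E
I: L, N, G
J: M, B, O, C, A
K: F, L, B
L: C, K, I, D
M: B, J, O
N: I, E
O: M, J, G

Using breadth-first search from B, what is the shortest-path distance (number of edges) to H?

2

Level 0: B
Level 1: E, G, J, K, M
Level 2: A, C, F, H, I, L, N, O
Level 3: D
H first appears at level 2.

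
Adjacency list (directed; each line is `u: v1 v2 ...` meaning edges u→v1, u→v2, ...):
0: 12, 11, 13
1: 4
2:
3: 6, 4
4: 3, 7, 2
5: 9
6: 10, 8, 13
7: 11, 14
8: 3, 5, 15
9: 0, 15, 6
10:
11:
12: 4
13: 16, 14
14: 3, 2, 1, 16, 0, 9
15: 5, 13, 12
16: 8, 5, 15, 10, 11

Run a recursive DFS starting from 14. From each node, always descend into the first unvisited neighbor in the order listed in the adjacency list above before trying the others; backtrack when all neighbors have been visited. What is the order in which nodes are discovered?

14 3 6 10 8 5 9 0 12 4 7 11 2 13 16 15 1

Visit 14
14 → 3
3 → 6
6 → 10
6 → 8
8 → 5
5 → 9
9 → 0
0 → 12
12 → 4
4 → 7
7 → 11
4 → 2
0 → 13
13 → 16
16 → 15
14 → 1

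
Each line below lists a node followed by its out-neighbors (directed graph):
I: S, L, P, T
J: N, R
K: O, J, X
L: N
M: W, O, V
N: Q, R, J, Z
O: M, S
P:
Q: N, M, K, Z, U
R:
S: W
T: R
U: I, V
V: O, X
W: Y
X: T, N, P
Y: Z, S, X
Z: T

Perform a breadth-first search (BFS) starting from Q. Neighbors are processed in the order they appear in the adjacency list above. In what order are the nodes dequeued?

Visit Q; enqueue N, M, K, Z, U → queue [N, M, K, Z, U]
Visit N; enqueue R, J → queue [M, K, Z, U, R, J]
Visit M; enqueue W, O, V → queue [K, Z, U, R, J, W, O, V]
Visit K; enqueue X → queue [Z, U, R, J, W, O, V, X]
Visit Z; enqueue T → queue [U, R, J, W, O, V, X, T]
Visit U; enqueue I → queue [R, J, W, O, V, X, T, I]
Visit R → queue [J, W, O, V, X, T, I]
Visit J → queue [W, O, V, X, T, I]
Visit W; enqueue Y → queue [O, V, X, T, I, Y]
Visit O; enqueue S → queue [V, X, T, I, Y, S]
Visit V → queue [X, T, I, Y, S]
Visit X; enqueue P → queue [T, I, Y, S, P]
Visit T → queue [I, Y, S, P]
Visit I; enqueue L → queue [Y, S, P, L]
Visit Y → queue [S, P, L]
Visit S → queue [P, L]
Visit P → queue [L]
Visit L → queue []

Q, N, M, K, Z, U, R, J, W, O, V, X, T, I, Y, S, P, L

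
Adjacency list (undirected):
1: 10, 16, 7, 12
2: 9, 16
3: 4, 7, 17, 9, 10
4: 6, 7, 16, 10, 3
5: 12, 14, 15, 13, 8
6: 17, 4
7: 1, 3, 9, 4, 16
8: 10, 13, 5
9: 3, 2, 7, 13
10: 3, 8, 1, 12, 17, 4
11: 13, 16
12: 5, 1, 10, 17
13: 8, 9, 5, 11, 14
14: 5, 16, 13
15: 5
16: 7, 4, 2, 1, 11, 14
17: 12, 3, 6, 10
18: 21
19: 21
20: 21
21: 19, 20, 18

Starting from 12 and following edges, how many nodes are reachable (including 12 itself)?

BFS from 12 visits: 12, 1, 5, 10, 17, 7, 16, 8, 13, 14, 15, 3, 4, 6, 9, 2, 11
Reachable nodes: 17 of 21 total.

17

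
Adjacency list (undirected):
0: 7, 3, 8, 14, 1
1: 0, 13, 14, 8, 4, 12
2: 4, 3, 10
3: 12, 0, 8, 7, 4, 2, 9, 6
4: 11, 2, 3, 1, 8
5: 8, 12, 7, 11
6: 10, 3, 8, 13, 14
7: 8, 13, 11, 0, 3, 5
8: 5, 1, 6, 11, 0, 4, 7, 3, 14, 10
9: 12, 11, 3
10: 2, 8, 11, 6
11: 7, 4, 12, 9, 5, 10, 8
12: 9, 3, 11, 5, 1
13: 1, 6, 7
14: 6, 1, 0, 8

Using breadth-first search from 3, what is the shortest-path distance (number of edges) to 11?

2

Level 0: 3
Level 1: 0, 2, 4, 6, 7, 8, 9, 12
Level 2: 1, 5, 10, 11, 13, 14
11 first appears at level 2.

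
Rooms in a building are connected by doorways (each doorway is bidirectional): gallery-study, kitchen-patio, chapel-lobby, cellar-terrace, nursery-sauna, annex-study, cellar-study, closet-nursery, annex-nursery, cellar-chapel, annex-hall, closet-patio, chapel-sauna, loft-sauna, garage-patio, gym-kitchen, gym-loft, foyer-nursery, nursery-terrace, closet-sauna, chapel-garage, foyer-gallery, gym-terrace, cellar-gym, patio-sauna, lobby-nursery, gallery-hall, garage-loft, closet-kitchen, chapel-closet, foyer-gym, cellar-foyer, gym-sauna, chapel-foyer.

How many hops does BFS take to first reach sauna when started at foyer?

2

Level 0: foyer
Level 1: cellar, chapel, gallery, gym, nursery
Level 2: annex, closet, garage, hall, kitchen, lobby, loft, sauna, study, terrace
Level 3: patio
sauna first appears at level 2.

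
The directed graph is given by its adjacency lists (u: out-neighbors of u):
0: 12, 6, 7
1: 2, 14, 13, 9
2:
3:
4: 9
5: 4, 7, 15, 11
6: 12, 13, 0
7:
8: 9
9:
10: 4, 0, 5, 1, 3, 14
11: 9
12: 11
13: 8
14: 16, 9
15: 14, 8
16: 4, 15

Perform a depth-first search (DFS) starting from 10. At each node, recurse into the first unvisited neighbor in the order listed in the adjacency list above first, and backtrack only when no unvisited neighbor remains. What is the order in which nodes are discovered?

Visit 10
10 → 4
4 → 9
10 → 0
0 → 12
12 → 11
0 → 6
6 → 13
13 → 8
0 → 7
10 → 5
5 → 15
15 → 14
14 → 16
10 → 1
1 → 2
10 → 3

10, 4, 9, 0, 12, 11, 6, 13, 8, 7, 5, 15, 14, 16, 1, 2, 3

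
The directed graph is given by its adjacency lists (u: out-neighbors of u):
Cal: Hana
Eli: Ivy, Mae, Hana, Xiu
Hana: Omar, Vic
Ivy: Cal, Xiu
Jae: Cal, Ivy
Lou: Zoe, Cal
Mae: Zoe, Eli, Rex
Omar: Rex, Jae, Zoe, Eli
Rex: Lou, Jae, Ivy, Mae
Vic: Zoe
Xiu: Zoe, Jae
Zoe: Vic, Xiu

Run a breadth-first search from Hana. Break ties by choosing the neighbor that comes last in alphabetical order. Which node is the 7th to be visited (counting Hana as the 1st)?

Visit Hana; enqueue Vic, Omar → queue [Vic, Omar]
Visit Vic; enqueue Zoe → queue [Omar, Zoe]
Visit Omar; enqueue Rex, Jae, Eli → queue [Zoe, Rex, Jae, Eli]
Visit Zoe; enqueue Xiu → queue [Rex, Jae, Eli, Xiu]
Visit Rex; enqueue Mae, Lou, Ivy → queue [Jae, Eli, Xiu, Mae, Lou, Ivy]
Visit Jae; enqueue Cal → queue [Eli, Xiu, Mae, Lou, Ivy, Cal]
Visit Eli → queue [Xiu, Mae, Lou, Ivy, Cal]
Visit Xiu → queue [Mae, Lou, Ivy, Cal]
Visit Mae → queue [Lou, Ivy, Cal]
Visit Lou → queue [Ivy, Cal]
Visit Ivy → queue [Cal]
Visit Cal → queue []

Visit order: Hana, Vic, Omar, Zoe, Rex, Jae, Eli, Xiu, Mae, Lou, Ivy, Cal

Eli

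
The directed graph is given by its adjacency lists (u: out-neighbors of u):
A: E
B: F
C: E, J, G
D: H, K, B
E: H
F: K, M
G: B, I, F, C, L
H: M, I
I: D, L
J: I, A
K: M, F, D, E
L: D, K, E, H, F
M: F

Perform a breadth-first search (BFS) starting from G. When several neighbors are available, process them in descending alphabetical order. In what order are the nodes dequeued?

G, L, I, F, C, B, K, H, E, D, M, J, A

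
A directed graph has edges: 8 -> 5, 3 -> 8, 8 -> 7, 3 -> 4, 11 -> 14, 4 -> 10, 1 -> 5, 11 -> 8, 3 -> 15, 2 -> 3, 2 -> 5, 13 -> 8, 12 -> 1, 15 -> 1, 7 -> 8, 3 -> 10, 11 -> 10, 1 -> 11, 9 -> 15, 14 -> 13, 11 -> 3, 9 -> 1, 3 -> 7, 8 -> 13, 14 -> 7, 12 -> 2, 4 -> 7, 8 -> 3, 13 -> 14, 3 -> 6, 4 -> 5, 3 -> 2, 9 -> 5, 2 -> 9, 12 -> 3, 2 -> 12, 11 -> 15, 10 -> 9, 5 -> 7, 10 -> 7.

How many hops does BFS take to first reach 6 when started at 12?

2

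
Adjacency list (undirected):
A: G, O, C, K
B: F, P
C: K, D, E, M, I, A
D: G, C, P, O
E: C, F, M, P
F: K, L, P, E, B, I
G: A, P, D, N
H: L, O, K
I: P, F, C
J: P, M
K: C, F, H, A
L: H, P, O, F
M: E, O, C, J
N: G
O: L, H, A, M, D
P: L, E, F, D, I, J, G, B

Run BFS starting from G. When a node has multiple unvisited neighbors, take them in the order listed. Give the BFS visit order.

G → A → P → D → N → O → C → K → L → E → F → I → J → B → H → M

Visit G; enqueue A, P, D, N → queue [A, P, D, N]
Visit A; enqueue O, C, K → queue [P, D, N, O, C, K]
Visit P; enqueue L, E, F, I, J, B → queue [D, N, O, C, K, L, E, F, I, J, B]
Visit D → queue [N, O, C, K, L, E, F, I, J, B]
Visit N → queue [O, C, K, L, E, F, I, J, B]
Visit O; enqueue H, M → queue [C, K, L, E, F, I, J, B, H, M]
Visit C → queue [K, L, E, F, I, J, B, H, M]
Visit K → queue [L, E, F, I, J, B, H, M]
Visit L → queue [E, F, I, J, B, H, M]
Visit E → queue [F, I, J, B, H, M]
Visit F → queue [I, J, B, H, M]
Visit I → queue [J, B, H, M]
Visit J → queue [B, H, M]
Visit B → queue [H, M]
Visit H → queue [M]
Visit M → queue []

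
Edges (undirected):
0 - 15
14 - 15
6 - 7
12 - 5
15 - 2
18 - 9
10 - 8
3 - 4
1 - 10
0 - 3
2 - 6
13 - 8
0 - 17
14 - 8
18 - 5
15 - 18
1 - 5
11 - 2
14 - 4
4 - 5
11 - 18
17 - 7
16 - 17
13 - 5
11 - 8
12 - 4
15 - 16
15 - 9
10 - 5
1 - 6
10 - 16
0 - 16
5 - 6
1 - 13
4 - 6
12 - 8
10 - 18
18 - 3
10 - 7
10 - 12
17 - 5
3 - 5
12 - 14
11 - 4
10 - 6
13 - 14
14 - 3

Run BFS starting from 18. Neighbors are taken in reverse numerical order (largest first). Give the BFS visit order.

Visit 18; enqueue 15, 11, 10, 9, 5, 3 → queue [15, 11, 10, 9, 5, 3]
Visit 15; enqueue 16, 14, 2, 0 → queue [11, 10, 9, 5, 3, 16, 14, 2, 0]
Visit 11; enqueue 8, 4 → queue [10, 9, 5, 3, 16, 14, 2, 0, 8, 4]
Visit 10; enqueue 12, 7, 6, 1 → queue [9, 5, 3, 16, 14, 2, 0, 8, 4, 12, 7, 6, 1]
Visit 9 → queue [5, 3, 16, 14, 2, 0, 8, 4, 12, 7, 6, 1]
Visit 5; enqueue 17, 13 → queue [3, 16, 14, 2, 0, 8, 4, 12, 7, 6, 1, 17, 13]
Visit 3 → queue [16, 14, 2, 0, 8, 4, 12, 7, 6, 1, 17, 13]
Visit 16 → queue [14, 2, 0, 8, 4, 12, 7, 6, 1, 17, 13]
Visit 14 → queue [2, 0, 8, 4, 12, 7, 6, 1, 17, 13]
Visit 2 → queue [0, 8, 4, 12, 7, 6, 1, 17, 13]
Visit 0 → queue [8, 4, 12, 7, 6, 1, 17, 13]
Visit 8 → queue [4, 12, 7, 6, 1, 17, 13]
Visit 4 → queue [12, 7, 6, 1, 17, 13]
Visit 12 → queue [7, 6, 1, 17, 13]
Visit 7 → queue [6, 1, 17, 13]
Visit 6 → queue [1, 17, 13]
Visit 1 → queue [17, 13]
Visit 17 → queue [13]
Visit 13 → queue []

18 15 11 10 9 5 3 16 14 2 0 8 4 12 7 6 1 17 13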